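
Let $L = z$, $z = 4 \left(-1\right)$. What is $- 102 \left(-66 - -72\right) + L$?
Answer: $-616$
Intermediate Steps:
$z = -4$
$L = -4$
$- 102 \left(-66 - -72\right) + L = - 102 \left(-66 - -72\right) - 4 = - 102 \left(-66 + 72\right) - 4 = \left(-102\right) 6 - 4 = -612 - 4 = -616$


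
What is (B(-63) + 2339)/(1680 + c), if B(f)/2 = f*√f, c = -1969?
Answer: -2339/289 + 378*I*√7/289 ≈ -8.0934 + 3.4605*I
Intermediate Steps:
B(f) = 2*f^(3/2) (B(f) = 2*(f*√f) = 2*f^(3/2))
(B(-63) + 2339)/(1680 + c) = (2*(-63)^(3/2) + 2339)/(1680 - 1969) = (2*(-189*I*√7) + 2339)/(-289) = (-378*I*√7 + 2339)*(-1/289) = (2339 - 378*I*√7)*(-1/289) = -2339/289 + 378*I*√7/289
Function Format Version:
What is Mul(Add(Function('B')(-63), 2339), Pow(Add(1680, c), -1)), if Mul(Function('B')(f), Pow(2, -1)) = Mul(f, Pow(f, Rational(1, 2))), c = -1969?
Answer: Add(Rational(-2339, 289), Mul(Rational(378, 289), I, Pow(7, Rational(1, 2)))) ≈ Add(-8.0934, Mul(3.4605, I))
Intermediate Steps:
Function('B')(f) = Mul(2, Pow(f, Rational(3, 2))) (Function('B')(f) = Mul(2, Mul(f, Pow(f, Rational(1, 2)))) = Mul(2, Pow(f, Rational(3, 2))))
Mul(Add(Function('B')(-63), 2339), Pow(Add(1680, c), -1)) = Mul(Add(Mul(2, Pow(-63, Rational(3, 2))), 2339), Pow(Add(1680, -1969), -1)) = Mul(Add(Mul(2, Mul(-189, I, Pow(7, Rational(1, 2)))), 2339), Pow(-289, -1)) = Mul(Add(Mul(-378, I, Pow(7, Rational(1, 2))), 2339), Rational(-1, 289)) = Mul(Add(2339, Mul(-378, I, Pow(7, Rational(1, 2)))), Rational(-1, 289)) = Add(Rational(-2339, 289), Mul(Rational(378, 289), I, Pow(7, Rational(1, 2))))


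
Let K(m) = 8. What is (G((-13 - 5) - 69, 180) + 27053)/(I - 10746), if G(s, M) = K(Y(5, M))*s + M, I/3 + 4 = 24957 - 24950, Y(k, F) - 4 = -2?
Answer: -26537/10737 ≈ -2.4715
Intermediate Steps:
Y(k, F) = 2 (Y(k, F) = 4 - 2 = 2)
I = 9 (I = -12 + 3*(24957 - 24950) = -12 + 3*7 = -12 + 21 = 9)
G(s, M) = M + 8*s (G(s, M) = 8*s + M = M + 8*s)
(G((-13 - 5) - 69, 180) + 27053)/(I - 10746) = ((180 + 8*((-13 - 5) - 69)) + 27053)/(9 - 10746) = ((180 + 8*(-18 - 69)) + 27053)/(-10737) = ((180 + 8*(-87)) + 27053)*(-1/10737) = ((180 - 696) + 27053)*(-1/10737) = (-516 + 27053)*(-1/10737) = 26537*(-1/10737) = -26537/10737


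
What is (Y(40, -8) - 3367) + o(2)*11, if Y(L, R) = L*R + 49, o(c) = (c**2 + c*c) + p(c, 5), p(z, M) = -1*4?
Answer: -3594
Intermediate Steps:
p(z, M) = -4
o(c) = -4 + 2*c**2 (o(c) = (c**2 + c*c) - 4 = (c**2 + c**2) - 4 = 2*c**2 - 4 = -4 + 2*c**2)
Y(L, R) = 49 + L*R
(Y(40, -8) - 3367) + o(2)*11 = ((49 + 40*(-8)) - 3367) + (-4 + 2*2**2)*11 = ((49 - 320) - 3367) + (-4 + 2*4)*11 = (-271 - 3367) + (-4 + 8)*11 = -3638 + 4*11 = -3638 + 44 = -3594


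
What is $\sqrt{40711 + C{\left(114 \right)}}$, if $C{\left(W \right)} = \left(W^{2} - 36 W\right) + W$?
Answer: $\sqrt{49717} \approx 222.97$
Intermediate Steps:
$C{\left(W \right)} = W^{2} - 35 W$
$\sqrt{40711 + C{\left(114 \right)}} = \sqrt{40711 + 114 \left(-35 + 114\right)} = \sqrt{40711 + 114 \cdot 79} = \sqrt{40711 + 9006} = \sqrt{49717}$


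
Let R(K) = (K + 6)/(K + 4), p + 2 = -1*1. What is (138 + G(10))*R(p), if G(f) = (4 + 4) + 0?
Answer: 438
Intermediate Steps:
p = -3 (p = -2 - 1*1 = -2 - 1 = -3)
G(f) = 8 (G(f) = 8 + 0 = 8)
R(K) = (6 + K)/(4 + K)
(138 + G(10))*R(p) = (138 + 8)*((6 - 3)/(4 - 3)) = 146*(3/1) = 146*(1*3) = 146*3 = 438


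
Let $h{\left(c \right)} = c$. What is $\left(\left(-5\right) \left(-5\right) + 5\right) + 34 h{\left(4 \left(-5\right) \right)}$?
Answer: $-650$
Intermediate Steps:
$\left(\left(-5\right) \left(-5\right) + 5\right) + 34 h{\left(4 \left(-5\right) \right)} = \left(\left(-5\right) \left(-5\right) + 5\right) + 34 \cdot 4 \left(-5\right) = \left(25 + 5\right) + 34 \left(-20\right) = 30 - 680 = -650$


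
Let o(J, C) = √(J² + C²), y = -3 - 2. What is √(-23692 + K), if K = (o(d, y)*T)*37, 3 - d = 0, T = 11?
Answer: √(-23692 + 407*√34) ≈ 146.01*I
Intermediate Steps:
d = 3 (d = 3 - 1*0 = 3 + 0 = 3)
y = -5
o(J, C) = √(C² + J²)
K = 407*√34 (K = (√((-5)² + 3²)*11)*37 = (√(25 + 9)*11)*37 = (√34*11)*37 = (11*√34)*37 = 407*√34 ≈ 2373.2)
√(-23692 + K) = √(-23692 + 407*√34)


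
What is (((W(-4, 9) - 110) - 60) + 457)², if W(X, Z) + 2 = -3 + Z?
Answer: 84681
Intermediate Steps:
W(X, Z) = -5 + Z (W(X, Z) = -2 + (-3 + Z) = -5 + Z)
(((W(-4, 9) - 110) - 60) + 457)² = ((((-5 + 9) - 110) - 60) + 457)² = (((4 - 110) - 60) + 457)² = ((-106 - 60) + 457)² = (-166 + 457)² = 291² = 84681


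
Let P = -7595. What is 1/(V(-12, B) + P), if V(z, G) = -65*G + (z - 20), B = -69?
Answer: -1/3142 ≈ -0.00031827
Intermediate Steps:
V(z, G) = -20 + z - 65*G (V(z, G) = -65*G + (-20 + z) = -20 + z - 65*G)
1/(V(-12, B) + P) = 1/((-20 - 12 - 65*(-69)) - 7595) = 1/((-20 - 12 + 4485) - 7595) = 1/(4453 - 7595) = 1/(-3142) = -1/3142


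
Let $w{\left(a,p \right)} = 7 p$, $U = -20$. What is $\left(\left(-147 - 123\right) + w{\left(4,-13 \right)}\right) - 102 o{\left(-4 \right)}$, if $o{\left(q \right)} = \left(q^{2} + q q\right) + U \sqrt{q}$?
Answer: $-3625 + 4080 i \approx -3625.0 + 4080.0 i$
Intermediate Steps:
$o{\left(q \right)} = - 20 \sqrt{q} + 2 q^{2}$ ($o{\left(q \right)} = \left(q^{2} + q q\right) - 20 \sqrt{q} = \left(q^{2} + q^{2}\right) - 20 \sqrt{q} = 2 q^{2} - 20 \sqrt{q} = - 20 \sqrt{q} + 2 q^{2}$)
$\left(\left(-147 - 123\right) + w{\left(4,-13 \right)}\right) - 102 o{\left(-4 \right)} = \left(\left(-147 - 123\right) + 7 \left(-13\right)\right) - 102 \left(- 20 \sqrt{-4} + 2 \left(-4\right)^{2}\right) = \left(-270 - 91\right) - 102 \left(- 20 \cdot 2 i + 2 \cdot 16\right) = -361 - 102 \left(- 40 i + 32\right) = -361 - 102 \left(32 - 40 i\right) = -361 - \left(3264 - 4080 i\right) = -3625 + 4080 i$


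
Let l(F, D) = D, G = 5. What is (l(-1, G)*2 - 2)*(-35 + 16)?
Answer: -152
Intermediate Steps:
(l(-1, G)*2 - 2)*(-35 + 16) = (5*2 - 2)*(-35 + 16) = (10 - 2)*(-19) = 8*(-19) = -152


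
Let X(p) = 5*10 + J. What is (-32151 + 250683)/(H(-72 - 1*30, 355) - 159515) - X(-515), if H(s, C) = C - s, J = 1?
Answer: -4165245/79529 ≈ -52.374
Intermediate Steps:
X(p) = 51 (X(p) = 5*10 + 1 = 50 + 1 = 51)
(-32151 + 250683)/(H(-72 - 1*30, 355) - 159515) - X(-515) = (-32151 + 250683)/((355 - (-72 - 1*30)) - 159515) - 1*51 = 218532/((355 - (-72 - 30)) - 159515) - 51 = 218532/((355 - 1*(-102)) - 159515) - 51 = 218532/((355 + 102) - 159515) - 51 = 218532/(457 - 159515) - 51 = 218532/(-159058) - 51 = 218532*(-1/159058) - 51 = -109266/79529 - 51 = -4165245/79529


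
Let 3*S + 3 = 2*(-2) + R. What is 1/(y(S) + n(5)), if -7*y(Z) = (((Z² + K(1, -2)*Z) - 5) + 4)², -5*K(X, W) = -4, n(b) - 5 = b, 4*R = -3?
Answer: 518400/4220513 ≈ 0.12283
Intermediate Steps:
R = -¾ (R = (¼)*(-3) = -¾ ≈ -0.75000)
n(b) = 5 + b
K(X, W) = ⅘ (K(X, W) = -⅕*(-4) = ⅘)
S = -31/12 (S = -1 + (2*(-2) - ¾)/3 = -1 + (-4 - ¾)/3 = -1 + (⅓)*(-19/4) = -1 - 19/12 = -31/12 ≈ -2.5833)
y(Z) = -(-1 + Z² + 4*Z/5)²/7 (y(Z) = -(((Z² + 4*Z/5) - 5) + 4)²/7 = -((-5 + Z² + 4*Z/5) + 4)²/7 = -(-1 + Z² + 4*Z/5)²/7)
1/(y(S) + n(5)) = 1/(-(-5 + 4*(-31/12) + 5*(-31/12)²)²/175 + (5 + 5)) = 1/(-(-5 - 31/3 + 5*(961/144))²/175 + 10) = 1/(-(-5 - 31/3 + 4805/144)²/175 + 10) = 1/(-(2597/144)²/175 + 10) = 1/(-1/175*6744409/20736 + 10) = 1/(-963487/518400 + 10) = 1/(4220513/518400) = 518400/4220513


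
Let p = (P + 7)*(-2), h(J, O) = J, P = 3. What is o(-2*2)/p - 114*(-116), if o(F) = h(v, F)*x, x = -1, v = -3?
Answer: 264477/20 ≈ 13224.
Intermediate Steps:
p = -20 (p = (3 + 7)*(-2) = 10*(-2) = -20)
o(F) = 3 (o(F) = -3*(-1) = 3)
o(-2*2)/p - 114*(-116) = 3/(-20) - 114*(-116) = 3*(-1/20) + 13224 = -3/20 + 13224 = 264477/20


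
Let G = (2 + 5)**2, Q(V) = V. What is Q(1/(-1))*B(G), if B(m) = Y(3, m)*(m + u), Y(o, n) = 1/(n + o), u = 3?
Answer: -1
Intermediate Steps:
G = 49 (G = 7**2 = 49)
B(m) = 1 (B(m) = (m + 3)/(m + 3) = (3 + m)/(3 + m) = 1)
Q(1/(-1))*B(G) = 1/(-1) = -1*1 = -1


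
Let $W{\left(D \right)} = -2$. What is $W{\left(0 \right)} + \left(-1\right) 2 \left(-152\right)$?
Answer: $302$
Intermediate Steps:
$W{\left(0 \right)} + \left(-1\right) 2 \left(-152\right) = -2 + \left(-1\right) 2 \left(-152\right) = -2 - -304 = -2 + 304 = 302$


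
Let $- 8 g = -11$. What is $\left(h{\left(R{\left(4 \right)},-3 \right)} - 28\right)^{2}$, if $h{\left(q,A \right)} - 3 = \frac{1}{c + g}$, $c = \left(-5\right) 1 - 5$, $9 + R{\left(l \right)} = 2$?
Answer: $\frac{3003289}{4761} \approx 630.81$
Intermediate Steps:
$R{\left(l \right)} = -7$ ($R{\left(l \right)} = -9 + 2 = -7$)
$g = \frac{11}{8}$ ($g = \left(- \frac{1}{8}\right) \left(-11\right) = \frac{11}{8} \approx 1.375$)
$c = -10$ ($c = -5 - 5 = -10$)
$h{\left(q,A \right)} = \frac{199}{69}$ ($h{\left(q,A \right)} = 3 + \frac{1}{-10 + \frac{11}{8}} = 3 + \frac{1}{- \frac{69}{8}} = 3 - \frac{8}{69} = \frac{199}{69}$)
$\left(h{\left(R{\left(4 \right)},-3 \right)} - 28\right)^{2} = \left(\frac{199}{69} - 28\right)^{2} = \left(- \frac{1733}{69}\right)^{2} = \frac{3003289}{4761}$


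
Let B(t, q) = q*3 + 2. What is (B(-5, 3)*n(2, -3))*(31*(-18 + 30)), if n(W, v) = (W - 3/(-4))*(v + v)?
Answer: -67518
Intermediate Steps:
B(t, q) = 2 + 3*q (B(t, q) = 3*q + 2 = 2 + 3*q)
n(W, v) = 2*v*(¾ + W) (n(W, v) = (W - 3*(-¼))*(2*v) = (W + ¾)*(2*v) = (¾ + W)*(2*v) = 2*v*(¾ + W))
(B(-5, 3)*n(2, -3))*(31*(-18 + 30)) = ((2 + 3*3)*((½)*(-3)*(3 + 4*2)))*(31*(-18 + 30)) = ((2 + 9)*((½)*(-3)*(3 + 8)))*(31*12) = (11*((½)*(-3)*11))*372 = (11*(-33/2))*372 = -363/2*372 = -67518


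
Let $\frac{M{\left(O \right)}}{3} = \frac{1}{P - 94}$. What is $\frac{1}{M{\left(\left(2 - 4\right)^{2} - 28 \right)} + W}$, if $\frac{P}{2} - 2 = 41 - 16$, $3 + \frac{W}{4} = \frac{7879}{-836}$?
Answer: $- \frac{8360}{416107} \approx -0.020091$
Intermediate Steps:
$W = - \frac{10387}{209}$ ($W = -12 + 4 \frac{7879}{-836} = -12 + 4 \cdot 7879 \left(- \frac{1}{836}\right) = -12 + 4 \left(- \frac{7879}{836}\right) = -12 - \frac{7879}{209} = - \frac{10387}{209} \approx -49.699$)
$P = 54$ ($P = 4 + 2 \left(41 - 16\right) = 4 + 2 \cdot 25 = 4 + 50 = 54$)
$M{\left(O \right)} = - \frac{3}{40}$ ($M{\left(O \right)} = \frac{3}{54 - 94} = \frac{3}{-40} = 3 \left(- \frac{1}{40}\right) = - \frac{3}{40}$)
$\frac{1}{M{\left(\left(2 - 4\right)^{2} - 28 \right)} + W} = \frac{1}{- \frac{3}{40} - \frac{10387}{209}} = \frac{1}{- \frac{416107}{8360}} = - \frac{8360}{416107}$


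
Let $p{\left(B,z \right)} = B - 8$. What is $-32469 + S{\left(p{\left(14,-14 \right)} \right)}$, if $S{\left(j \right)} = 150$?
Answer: $-32319$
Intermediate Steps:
$p{\left(B,z \right)} = -8 + B$ ($p{\left(B,z \right)} = B - 8 = -8 + B$)
$-32469 + S{\left(p{\left(14,-14 \right)} \right)} = -32469 + 150 = -32319$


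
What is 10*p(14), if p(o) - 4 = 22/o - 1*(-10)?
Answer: 1090/7 ≈ 155.71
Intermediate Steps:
p(o) = 14 + 22/o (p(o) = 4 + (22/o - 1*(-10)) = 4 + (22/o + 10) = 4 + (10 + 22/o) = 14 + 22/o)
10*p(14) = 10*(14 + 22/14) = 10*(14 + 22*(1/14)) = 10*(14 + 11/7) = 10*(109/7) = 1090/7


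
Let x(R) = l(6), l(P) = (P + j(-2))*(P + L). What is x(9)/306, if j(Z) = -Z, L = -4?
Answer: 8/153 ≈ 0.052288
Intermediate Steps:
l(P) = (-4 + P)*(2 + P) (l(P) = (P - 1*(-2))*(P - 4) = (P + 2)*(-4 + P) = (2 + P)*(-4 + P) = (-4 + P)*(2 + P))
x(R) = 16 (x(R) = -8 + 6**2 - 2*6 = -8 + 36 - 12 = 16)
x(9)/306 = 16/306 = 16*(1/306) = 8/153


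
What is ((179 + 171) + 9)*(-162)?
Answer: -58158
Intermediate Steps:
((179 + 171) + 9)*(-162) = (350 + 9)*(-162) = 359*(-162) = -58158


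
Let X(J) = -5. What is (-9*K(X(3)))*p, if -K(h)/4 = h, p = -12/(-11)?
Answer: -2160/11 ≈ -196.36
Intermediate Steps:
p = 12/11 (p = -12*(-1/11) = 12/11 ≈ 1.0909)
K(h) = -4*h
(-9*K(X(3)))*p = -(-36)*(-5)*(12/11) = -9*20*(12/11) = -180*12/11 = -2160/11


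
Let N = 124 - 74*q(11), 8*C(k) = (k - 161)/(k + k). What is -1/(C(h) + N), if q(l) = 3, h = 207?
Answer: 72/7055 ≈ 0.010206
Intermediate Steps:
C(k) = (-161 + k)/(16*k) (C(k) = ((k - 161)/(k + k))/8 = ((-161 + k)/((2*k)))/8 = ((-161 + k)*(1/(2*k)))/8 = ((-161 + k)/(2*k))/8 = (-161 + k)/(16*k))
N = -98 (N = 124 - 74*3 = 124 - 222 = -98)
-1/(C(h) + N) = -1/((1/16)*(-161 + 207)/207 - 98) = -1/((1/16)*(1/207)*46 - 98) = -1/(1/72 - 98) = -1/(-7055/72) = -1*(-72/7055) = 72/7055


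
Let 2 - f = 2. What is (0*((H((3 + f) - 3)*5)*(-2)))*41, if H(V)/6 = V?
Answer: 0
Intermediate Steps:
f = 0 (f = 2 - 1*2 = 2 - 2 = 0)
H(V) = 6*V
(0*((H((3 + f) - 3)*5)*(-2)))*41 = (0*(((6*((3 + 0) - 3))*5)*(-2)))*41 = (0*(((6*(3 - 3))*5)*(-2)))*41 = (0*(((6*0)*5)*(-2)))*41 = (0*((0*5)*(-2)))*41 = (0*(0*(-2)))*41 = (0*0)*41 = 0*41 = 0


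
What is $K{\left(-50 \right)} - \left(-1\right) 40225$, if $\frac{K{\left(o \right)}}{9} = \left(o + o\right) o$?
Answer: $85225$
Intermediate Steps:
$K{\left(o \right)} = 18 o^{2}$ ($K{\left(o \right)} = 9 \left(o + o\right) o = 9 \cdot 2 o o = 9 \cdot 2 o^{2} = 18 o^{2}$)
$K{\left(-50 \right)} - \left(-1\right) 40225 = 18 \left(-50\right)^{2} - \left(-1\right) 40225 = 18 \cdot 2500 - -40225 = 45000 + 40225 = 85225$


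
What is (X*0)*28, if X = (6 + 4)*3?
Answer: 0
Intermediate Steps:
X = 30 (X = 10*3 = 30)
(X*0)*28 = (30*0)*28 = 0*28 = 0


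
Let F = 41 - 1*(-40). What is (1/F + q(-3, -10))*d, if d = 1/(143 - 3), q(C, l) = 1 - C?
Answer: 65/2268 ≈ 0.028660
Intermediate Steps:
F = 81 (F = 41 + 40 = 81)
d = 1/140 ≈ 0.0071429
(1/F + q(-3, -10))*d = (1/81 + (1 - 1*(-3)))*(1/140) = (1/81 + (1 + 3))*(1/140) = (1/81 + 4)*(1/140) = (325/81)*(1/140) = 65/2268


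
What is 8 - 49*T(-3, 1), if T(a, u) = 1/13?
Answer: 55/13 ≈ 4.2308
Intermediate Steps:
T(a, u) = 1/13
8 - 49*T(-3, 1) = 8 - 49*1/13 = 8 - 49/13 = 55/13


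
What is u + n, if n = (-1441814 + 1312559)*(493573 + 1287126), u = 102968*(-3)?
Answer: -230164558149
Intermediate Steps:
u = -308904
n = -230164249245 (n = -129255*1780699 = -230164249245)
u + n = -308904 - 230164249245 = -230164558149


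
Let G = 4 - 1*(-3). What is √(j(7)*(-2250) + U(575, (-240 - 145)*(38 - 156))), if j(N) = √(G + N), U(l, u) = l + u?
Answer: √(46005 - 2250*√14) ≈ 193.87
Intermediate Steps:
G = 7 (G = 4 + 3 = 7)
j(N) = √(7 + N)
√(j(7)*(-2250) + U(575, (-240 - 145)*(38 - 156))) = √(√(7 + 7)*(-2250) + (575 + (-240 - 145)*(38 - 156))) = √(√14*(-2250) + (575 - 385*(-118))) = √(-2250*√14 + (575 + 45430)) = √(-2250*√14 + 46005) = √(46005 - 2250*√14)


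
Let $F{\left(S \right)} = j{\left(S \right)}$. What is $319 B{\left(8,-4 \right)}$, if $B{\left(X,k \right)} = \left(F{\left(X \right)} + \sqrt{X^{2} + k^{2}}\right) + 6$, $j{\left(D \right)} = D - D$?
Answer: $1914 + 1276 \sqrt{5} \approx 4767.2$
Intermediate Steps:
$j{\left(D \right)} = 0$
$F{\left(S \right)} = 0$
$B{\left(X,k \right)} = 6 + \sqrt{X^{2} + k^{2}}$ ($B{\left(X,k \right)} = \left(0 + \sqrt{X^{2} + k^{2}}\right) + 6 = \sqrt{X^{2} + k^{2}} + 6 = 6 + \sqrt{X^{2} + k^{2}}$)
$319 B{\left(8,-4 \right)} = 319 \left(6 + \sqrt{8^{2} + \left(-4\right)^{2}}\right) = 319 \left(6 + \sqrt{64 + 16}\right) = 319 \left(6 + \sqrt{80}\right) = 319 \left(6 + 4 \sqrt{5}\right) = 1914 + 1276 \sqrt{5}$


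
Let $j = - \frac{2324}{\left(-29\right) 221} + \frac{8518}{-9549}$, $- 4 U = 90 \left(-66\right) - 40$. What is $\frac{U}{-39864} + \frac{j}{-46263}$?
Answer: $- \frac{1410487861018727}{37621973765880504} \approx -0.037491$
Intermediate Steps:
$U = 1495$ ($U = - \frac{90 \left(-66\right) - 40}{4} = - \frac{-5940 - 40}{4} = \left(- \frac{1}{4}\right) \left(-5980\right) = 1495$)
$j = - \frac{32399986}{61199541}$ ($j = - \frac{2324}{-6409} + 8518 \left(- \frac{1}{9549}\right) = \left(-2324\right) \left(- \frac{1}{6409}\right) - \frac{8518}{9549} = \frac{2324}{6409} - \frac{8518}{9549} = - \frac{32399986}{61199541} \approx -0.52942$)
$\frac{U}{-39864} + \frac{j}{-46263} = \frac{1495}{-39864} - \frac{32399986}{61199541 \left(-46263\right)} = 1495 \left(- \frac{1}{39864}\right) - - \frac{32399986}{2831274365283} = - \frac{1495}{39864} + \frac{32399986}{2831274365283} = - \frac{1410487861018727}{37621973765880504}$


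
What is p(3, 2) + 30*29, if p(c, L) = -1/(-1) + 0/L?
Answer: 871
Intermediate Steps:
p(c, L) = 1 (p(c, L) = -1*(-1) + 0 = 1 + 0 = 1)
p(3, 2) + 30*29 = 1 + 30*29 = 1 + 870 = 871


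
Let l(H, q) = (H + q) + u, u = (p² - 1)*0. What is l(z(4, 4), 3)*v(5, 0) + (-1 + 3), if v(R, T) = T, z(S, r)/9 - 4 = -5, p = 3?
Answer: 2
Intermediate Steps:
z(S, r) = -9 (z(S, r) = 36 + 9*(-5) = 36 - 45 = -9)
u = 0 (u = (3² - 1)*0 = (9 - 1)*0 = 8*0 = 0)
l(H, q) = H + q (l(H, q) = (H + q) + 0 = H + q)
l(z(4, 4), 3)*v(5, 0) + (-1 + 3) = (-9 + 3)*0 + (-1 + 3) = -6*0 + 2 = 0 + 2 = 2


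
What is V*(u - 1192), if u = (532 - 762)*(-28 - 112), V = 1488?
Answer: 46139904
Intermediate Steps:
u = 32200 (u = -230*(-140) = 32200)
V*(u - 1192) = 1488*(32200 - 1192) = 1488*31008 = 46139904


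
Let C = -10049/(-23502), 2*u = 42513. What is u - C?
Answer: 249780107/11751 ≈ 21256.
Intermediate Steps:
u = 42513/2 (u = (½)*42513 = 42513/2 ≈ 21257.)
C = 10049/23502 (C = -10049*(-1/23502) = 10049/23502 ≈ 0.42758)
u - C = 42513/2 - 1*10049/23502 = 42513/2 - 10049/23502 = 249780107/11751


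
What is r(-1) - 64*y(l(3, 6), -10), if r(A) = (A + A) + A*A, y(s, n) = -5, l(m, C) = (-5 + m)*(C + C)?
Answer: 319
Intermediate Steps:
l(m, C) = 2*C*(-5 + m) (l(m, C) = (-5 + m)*(2*C) = 2*C*(-5 + m))
r(A) = A**2 + 2*A (r(A) = 2*A + A**2 = A**2 + 2*A)
r(-1) - 64*y(l(3, 6), -10) = -(2 - 1) - 64*(-5) = -1*1 + 320 = -1 + 320 = 319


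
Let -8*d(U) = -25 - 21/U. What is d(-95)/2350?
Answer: 1177/893000 ≈ 0.0013180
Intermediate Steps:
d(U) = 25/8 + 21/(8*U) (d(U) = -(-25 - 21/U)/8 = 25/8 + 21/(8*U))
d(-95)/2350 = ((⅛)*(21 + 25*(-95))/(-95))/2350 = ((⅛)*(-1/95)*(21 - 2375))*(1/2350) = ((⅛)*(-1/95)*(-2354))*(1/2350) = (1177/380)*(1/2350) = 1177/893000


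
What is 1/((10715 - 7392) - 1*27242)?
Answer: -1/23919 ≈ -4.1808e-5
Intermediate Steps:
1/((10715 - 7392) - 1*27242) = 1/(3323 - 27242) = 1/(-23919) = -1/23919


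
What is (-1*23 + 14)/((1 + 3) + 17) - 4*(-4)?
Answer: 109/7 ≈ 15.571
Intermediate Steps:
(-1*23 + 14)/((1 + 3) + 17) - 4*(-4) = (-23 + 14)/(4 + 17) + 16 = -9/21 + 16 = -9*1/21 + 16 = -3/7 + 16 = 109/7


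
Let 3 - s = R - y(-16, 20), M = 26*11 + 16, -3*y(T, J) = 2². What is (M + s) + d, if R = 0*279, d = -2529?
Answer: -6676/3 ≈ -2225.3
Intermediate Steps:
y(T, J) = -4/3 (y(T, J) = -⅓*2² = -⅓*4 = -4/3)
M = 302 (M = 286 + 16 = 302)
R = 0
s = 5/3 (s = 3 - (0 - 1*(-4/3)) = 3 - (0 + 4/3) = 3 - 1*4/3 = 3 - 4/3 = 5/3 ≈ 1.6667)
(M + s) + d = (302 + 5/3) - 2529 = 911/3 - 2529 = -6676/3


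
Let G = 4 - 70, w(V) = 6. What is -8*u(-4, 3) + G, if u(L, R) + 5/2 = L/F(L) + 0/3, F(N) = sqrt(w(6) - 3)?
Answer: -46 + 32*sqrt(3)/3 ≈ -27.525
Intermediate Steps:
F(N) = sqrt(3) (F(N) = sqrt(6 - 3) = sqrt(3))
u(L, R) = -5/2 + L*sqrt(3)/3 (u(L, R) = -5/2 + (L/(sqrt(3)) + 0/3) = -5/2 + (L*(sqrt(3)/3) + 0*(1/3)) = -5/2 + (L*sqrt(3)/3 + 0) = -5/2 + L*sqrt(3)/3)
G = -66
-8*u(-4, 3) + G = -8*(-5/2 + (1/3)*(-4)*sqrt(3)) - 66 = -8*(-5/2 - 4*sqrt(3)/3) - 66 = (20 + 32*sqrt(3)/3) - 66 = -46 + 32*sqrt(3)/3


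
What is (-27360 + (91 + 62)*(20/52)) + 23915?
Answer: -44020/13 ≈ -3386.2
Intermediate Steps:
(-27360 + (91 + 62)*(20/52)) + 23915 = (-27360 + 153*(20*(1/52))) + 23915 = (-27360 + 153*(5/13)) + 23915 = (-27360 + 765/13) + 23915 = -354915/13 + 23915 = -44020/13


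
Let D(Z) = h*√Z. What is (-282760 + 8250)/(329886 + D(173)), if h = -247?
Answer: -90557005860/108814218439 - 67803970*√173/108814218439 ≈ -0.84041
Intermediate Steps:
D(Z) = -247*√Z
(-282760 + 8250)/(329886 + D(173)) = (-282760 + 8250)/(329886 - 247*√173) = -274510/(329886 - 247*√173)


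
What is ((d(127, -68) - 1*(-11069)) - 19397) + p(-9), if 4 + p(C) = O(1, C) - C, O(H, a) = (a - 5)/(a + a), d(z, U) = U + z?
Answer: -74369/9 ≈ -8263.2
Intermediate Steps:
O(H, a) = (-5 + a)/(2*a) (O(H, a) = (-5 + a)/((2*a)) = (-5 + a)*(1/(2*a)) = (-5 + a)/(2*a))
p(C) = -4 - C + (-5 + C)/(2*C) (p(C) = -4 + ((-5 + C)/(2*C) - C) = -4 + (-C + (-5 + C)/(2*C)) = -4 - C + (-5 + C)/(2*C))
((d(127, -68) - 1*(-11069)) - 19397) + p(-9) = (((-68 + 127) - 1*(-11069)) - 19397) + (-7/2 - 1*(-9) - 5/2/(-9)) = ((59 + 11069) - 19397) + (-7/2 + 9 - 5/2*(-1/9)) = (11128 - 19397) + (-7/2 + 9 + 5/18) = -8269 + 52/9 = -74369/9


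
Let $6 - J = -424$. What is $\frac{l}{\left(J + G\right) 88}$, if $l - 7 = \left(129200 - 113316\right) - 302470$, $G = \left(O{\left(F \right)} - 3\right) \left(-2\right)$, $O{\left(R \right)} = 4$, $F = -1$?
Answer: $- \frac{286579}{37664} \approx -7.6088$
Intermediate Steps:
$J = 430$ ($J = 6 - -424 = 6 + 424 = 430$)
$G = -2$ ($G = \left(4 - 3\right) \left(-2\right) = 1 \left(-2\right) = -2$)
$l = -286579$ ($l = 7 + \left(\left(129200 - 113316\right) - 302470\right) = 7 + \left(15884 - 302470\right) = 7 - 286586 = -286579$)
$\frac{l}{\left(J + G\right) 88} = - \frac{286579}{\left(430 - 2\right) 88} = - \frac{286579}{428 \cdot 88} = - \frac{286579}{37664}$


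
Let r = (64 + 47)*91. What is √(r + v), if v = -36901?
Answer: 20*I*√67 ≈ 163.71*I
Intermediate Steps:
r = 10101 (r = 111*91 = 10101)
√(r + v) = √(10101 - 36901) = √(-26800) = 20*I*√67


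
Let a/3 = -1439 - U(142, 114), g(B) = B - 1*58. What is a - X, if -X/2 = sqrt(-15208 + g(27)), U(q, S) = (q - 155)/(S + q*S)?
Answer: -1804505/418 + 14*I*sqrt(311) ≈ -4317.0 + 246.89*I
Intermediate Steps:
g(B) = -58 + B (g(B) = B - 58 = -58 + B)
U(q, S) = (-155 + q)/(S + S*q)
X = -14*I*sqrt(311) (X = -2*sqrt(-15208 + (-58 + 27)) = -2*sqrt(-15208 - 31) = -14*I*sqrt(311) ≈ -246.89*I)
a = -1804505/418 (a = 3*(-1439 - (-155 + 142)/(114*(1 + 142))) = 3*(-1439 - (-13)/(114*143)) = 3*(-1439 - 1*(-1/1254)) = 3*(-1439 + 1/1254) = 3*(-1804505/1254) = -1804505/418 ≈ -4317.0)
a - X = -1804505/418 - (-14)*I*sqrt(311) = -1804505/418 + 14*I*sqrt(311)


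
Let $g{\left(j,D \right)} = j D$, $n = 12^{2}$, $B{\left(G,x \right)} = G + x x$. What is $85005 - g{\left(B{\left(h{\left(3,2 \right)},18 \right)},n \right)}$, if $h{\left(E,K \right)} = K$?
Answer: $38061$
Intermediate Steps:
$B{\left(G,x \right)} = G + x^{2}$
$n = 144$
$g{\left(j,D \right)} = D j$
$85005 - g{\left(B{\left(h{\left(3,2 \right)},18 \right)},n \right)} = 85005 - 144 \left(2 + 18^{2}\right) = 85005 - 144 \left(2 + 324\right) = 85005 - 144 \cdot 326 = 85005 - 46944 = 38061$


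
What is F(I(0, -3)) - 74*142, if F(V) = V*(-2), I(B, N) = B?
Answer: -10508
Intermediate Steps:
F(V) = -2*V
F(I(0, -3)) - 74*142 = -2*0 - 74*142 = 0 - 10508 = -10508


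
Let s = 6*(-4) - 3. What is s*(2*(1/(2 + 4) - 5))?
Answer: 261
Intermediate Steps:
s = -27 (s = -24 - 3 = -27)
s*(2*(1/(2 + 4) - 5)) = -54*(1/(2 + 4) - 5) = -54*(1/6 - 5) = -54*(⅙ - 5) = -54*(-29)/6 = -27*(-29/3) = 261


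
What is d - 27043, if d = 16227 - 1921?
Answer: -12737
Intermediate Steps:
d = 14306
d - 27043 = 14306 - 27043 = -12737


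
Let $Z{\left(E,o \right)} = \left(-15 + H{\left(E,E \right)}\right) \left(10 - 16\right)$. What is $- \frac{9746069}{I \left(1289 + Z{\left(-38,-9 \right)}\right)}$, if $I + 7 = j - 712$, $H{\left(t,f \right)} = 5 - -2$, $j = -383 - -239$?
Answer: $\frac{9746069}{1153831} \approx 8.4467$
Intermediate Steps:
$j = -144$ ($j = -383 + 239 = -144$)
$H{\left(t,f \right)} = 7$ ($H{\left(t,f \right)} = 5 + 2 = 7$)
$Z{\left(E,o \right)} = 48$ ($Z{\left(E,o \right)} = \left(-15 + 7\right) \left(10 - 16\right) = \left(-8\right) \left(-6\right) = 48$)
$I = -863$ ($I = -7 - 856 = -863$)
$- \frac{9746069}{I \left(1289 + Z{\left(-38,-9 \right)}\right)} = - \frac{9746069}{\left(-863\right) \left(1289 + 48\right)} = - \frac{9746069}{\left(-863\right) 1337} = - \frac{9746069}{-1153831} = \left(-9746069\right) \left(- \frac{1}{1153831}\right) = \frac{9746069}{1153831}$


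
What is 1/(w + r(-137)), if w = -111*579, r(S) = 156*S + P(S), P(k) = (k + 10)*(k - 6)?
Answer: -1/67480 ≈ -1.4819e-5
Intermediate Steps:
P(k) = (-6 + k)*(10 + k) (P(k) = (10 + k)*(-6 + k) = (-6 + k)*(10 + k))
r(S) = -60 + S**2 + 160*S (r(S) = 156*S + (-60 + S**2 + 4*S) = -60 + S**2 + 160*S)
w = -64269
1/(w + r(-137)) = 1/(-64269 + (-60 + (-137)**2 + 160*(-137))) = 1/(-64269 + (-60 + 18769 - 21920)) = 1/(-64269 - 3211) = 1/(-67480) = -1/67480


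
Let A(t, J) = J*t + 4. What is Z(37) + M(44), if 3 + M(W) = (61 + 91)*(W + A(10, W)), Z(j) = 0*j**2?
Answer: 74173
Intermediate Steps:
A(t, J) = 4 + J*t
Z(j) = 0
M(W) = 605 + 1672*W (M(W) = -3 + (61 + 91)*(W + (4 + W*10)) = -3 + 152*(W + (4 + 10*W)) = -3 + 152*(4 + 11*W) = -3 + (608 + 1672*W) = 605 + 1672*W)
Z(37) + M(44) = 0 + (605 + 1672*44) = 0 + (605 + 73568) = 0 + 74173 = 74173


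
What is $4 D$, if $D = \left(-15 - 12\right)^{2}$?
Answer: $2916$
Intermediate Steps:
$D = 729$ ($D = \left(-27\right)^{2} = 729$)
$4 D = 4 \cdot 729 = 2916$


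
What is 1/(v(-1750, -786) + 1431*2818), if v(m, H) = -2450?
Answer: 1/4030108 ≈ 2.4813e-7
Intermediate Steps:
1/(v(-1750, -786) + 1431*2818) = 1/(-2450 + 1431*2818) = 1/(-2450 + 4032558) = 1/4030108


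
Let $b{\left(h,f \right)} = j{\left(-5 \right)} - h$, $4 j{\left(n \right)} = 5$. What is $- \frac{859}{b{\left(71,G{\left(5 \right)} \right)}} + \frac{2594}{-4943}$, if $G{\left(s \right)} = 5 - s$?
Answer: $\frac{16260422}{1379097} \approx 11.791$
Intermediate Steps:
$j{\left(n \right)} = \frac{5}{4}$ ($j{\left(n \right)} = \frac{1}{4} \cdot 5 = \frac{5}{4}$)
$b{\left(h,f \right)} = \frac{5}{4} - h$
$- \frac{859}{b{\left(71,G{\left(5 \right)} \right)}} + \frac{2594}{-4943} = - \frac{859}{\frac{5}{4} - 71} + \frac{2594}{-4943} = - \frac{859}{\frac{5}{4} - 71} + 2594 \left(- \frac{1}{4943}\right) = - \frac{859}{- \frac{279}{4}} - \frac{2594}{4943} = \left(-859\right) \left(- \frac{4}{279}\right) - \frac{2594}{4943} = \frac{3436}{279} - \frac{2594}{4943} = \frac{16260422}{1379097}$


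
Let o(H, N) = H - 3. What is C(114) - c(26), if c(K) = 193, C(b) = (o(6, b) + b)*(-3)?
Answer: -544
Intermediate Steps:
o(H, N) = -3 + H
C(b) = -9 - 3*b (C(b) = ((-3 + 6) + b)*(-3) = (3 + b)*(-3) = -9 - 3*b)
C(114) - c(26) = (-9 - 3*114) - 1*193 = (-9 - 342) - 193 = -351 - 193 = -544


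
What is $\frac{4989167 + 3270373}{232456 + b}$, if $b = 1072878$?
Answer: $\frac{4129770}{652667} \approx 6.3275$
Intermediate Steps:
$\frac{4989167 + 3270373}{232456 + b} = \frac{4989167 + 3270373}{232456 + 1072878} = \frac{8259540}{1305334} = 8259540 \cdot \frac{1}{1305334} = \frac{4129770}{652667}$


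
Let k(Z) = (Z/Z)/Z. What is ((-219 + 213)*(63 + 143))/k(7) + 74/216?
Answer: -934379/108 ≈ -8651.7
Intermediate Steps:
k(Z) = 1/Z
((-219 + 213)*(63 + 143))/k(7) + 74/216 = ((-219 + 213)*(63 + 143))/(1/7) + 74/216 = (-6*206)/(⅐) + 74*(1/216) = -1236*7 + 37/108 = -8652 + 37/108 = -934379/108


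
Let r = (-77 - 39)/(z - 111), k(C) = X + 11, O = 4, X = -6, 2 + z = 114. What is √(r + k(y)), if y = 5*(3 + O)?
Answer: I*√111 ≈ 10.536*I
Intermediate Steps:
z = 112 (z = -2 + 114 = 112)
y = 35 (y = 5*(3 + 4) = 5*7 = 35)
k(C) = 5 (k(C) = -6 + 11 = 5)
r = -116 (r = (-77 - 39)/(112 - 111) = -116/1 = -116*1 = -116)
√(r + k(y)) = √(-116 + 5) = √(-111) = I*√111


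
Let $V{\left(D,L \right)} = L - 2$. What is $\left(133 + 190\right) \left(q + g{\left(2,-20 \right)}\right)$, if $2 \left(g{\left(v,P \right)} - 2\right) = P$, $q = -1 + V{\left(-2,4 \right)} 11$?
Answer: $4199$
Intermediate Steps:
$V{\left(D,L \right)} = -2 + L$ ($V{\left(D,L \right)} = L - 2 = -2 + L$)
$q = 21$ ($q = -1 + \left(-2 + 4\right) 11 = -1 + 2 \cdot 11 = -1 + 22 = 21$)
$g{\left(v,P \right)} = 2 + \frac{P}{2}$
$\left(133 + 190\right) \left(q + g{\left(2,-20 \right)}\right) = \left(133 + 190\right) \left(21 + \left(2 + \frac{1}{2} \left(-20\right)\right)\right) = 323 \left(21 + \left(2 - 10\right)\right) = 323 \left(21 - 8\right) = 323 \cdot 13 = 4199$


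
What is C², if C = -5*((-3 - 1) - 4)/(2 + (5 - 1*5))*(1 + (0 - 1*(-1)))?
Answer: 1600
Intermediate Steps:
C = 40 (C = -5*(-4 - 4)/(2 + (5 - 5))*(1 + (0 + 1)) = -5*(-8/(2 + 0))*(1 + 1) = -5*(-8/2)*2 = -5*(-8*½)*2 = -(-20)*2 = -5*(-8) = 40)
C² = 40² = 1600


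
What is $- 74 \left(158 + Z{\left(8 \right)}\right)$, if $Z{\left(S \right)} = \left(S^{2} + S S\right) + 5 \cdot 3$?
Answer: $-22274$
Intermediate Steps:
$Z{\left(S \right)} = 15 + 2 S^{2}$ ($Z{\left(S \right)} = \left(S^{2} + S^{2}\right) + 15 = 2 S^{2} + 15 = 15 + 2 S^{2}$)
$- 74 \left(158 + Z{\left(8 \right)}\right) = - 74 \left(158 + \left(15 + 2 \cdot 8^{2}\right)\right) = - 74 \left(158 + \left(15 + 2 \cdot 64\right)\right) = - 74 \left(158 + \left(15 + 128\right)\right) = - 74 \left(158 + 143\right) = \left(-74\right) 301 = -22274$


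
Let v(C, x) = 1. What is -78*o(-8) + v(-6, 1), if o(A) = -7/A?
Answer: -269/4 ≈ -67.250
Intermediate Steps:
-78*o(-8) + v(-6, 1) = -(-546)/(-8) + 1 = -(-546)*(-1)/8 + 1 = -78*7/8 + 1 = -273/4 + 1 = -269/4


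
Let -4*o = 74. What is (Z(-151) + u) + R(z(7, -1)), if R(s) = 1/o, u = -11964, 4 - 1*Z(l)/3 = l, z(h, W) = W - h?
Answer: -425465/37 ≈ -11499.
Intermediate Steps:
o = -37/2 (o = -1/4*74 = -37/2 ≈ -18.500)
Z(l) = 12 - 3*l
R(s) = -2/37 (R(s) = 1/(-37/2) = -2/37)
(Z(-151) + u) + R(z(7, -1)) = ((12 - 3*(-151)) - 11964) - 2/37 = ((12 + 453) - 11964) - 2/37 = (465 - 11964) - 2/37 = -11499 - 2/37 = -425465/37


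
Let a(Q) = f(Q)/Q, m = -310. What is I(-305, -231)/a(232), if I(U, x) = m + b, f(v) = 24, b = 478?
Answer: 1624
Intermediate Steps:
I(U, x) = 168 (I(U, x) = -310 + 478 = 168)
a(Q) = 24/Q
I(-305, -231)/a(232) = 168/((24/232)) = 168/((24*(1/232))) = 168/(3/29) = 168*(29/3) = 1624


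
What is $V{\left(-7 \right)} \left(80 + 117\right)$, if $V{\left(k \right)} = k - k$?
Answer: $0$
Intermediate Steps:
$V{\left(k \right)} = 0$
$V{\left(-7 \right)} \left(80 + 117\right) = 0 \left(80 + 117\right) = 0 \cdot 197 = 0$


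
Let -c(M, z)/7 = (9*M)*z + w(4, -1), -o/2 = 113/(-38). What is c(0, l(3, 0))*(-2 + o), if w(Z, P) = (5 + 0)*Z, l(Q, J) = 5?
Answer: -10500/19 ≈ -552.63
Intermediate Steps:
o = 113/19 (o = -226/(-38) = -226*(-1)/38 = -2*(-113/38) = 113/19 ≈ 5.9474)
w(Z, P) = 5*Z
c(M, z) = -140 - 63*M*z (c(M, z) = -7*((9*M)*z + 5*4) = -7*(9*M*z + 20) = -7*(20 + 9*M*z) = -140 - 63*M*z)
c(0, l(3, 0))*(-2 + o) = (-140 - 63*0*5)*(-2 + 113/19) = (-140 + 0)*(75/19) = -140*75/19 = -10500/19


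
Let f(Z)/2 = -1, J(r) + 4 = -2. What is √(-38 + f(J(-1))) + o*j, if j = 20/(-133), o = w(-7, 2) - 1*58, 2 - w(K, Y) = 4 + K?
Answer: 1060/133 + 2*I*√10 ≈ 7.9699 + 6.3246*I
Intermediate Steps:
J(r) = -6 (J(r) = -4 - 2 = -6)
w(K, Y) = -2 - K (w(K, Y) = 2 - (4 + K) = 2 + (-4 - K) = -2 - K)
f(Z) = -2 (f(Z) = 2*(-1) = -2)
o = -53 (o = (-2 - 1*(-7)) - 1*58 = (-2 + 7) - 58 = 5 - 58 = -53)
j = -20/133 (j = 20*(-1/133) = -20/133 ≈ -0.15038)
√(-38 + f(J(-1))) + o*j = √(-38 - 2) - 53*(-20/133) = √(-40) + 1060/133 = 2*I*√10 + 1060/133 = 1060/133 + 2*I*√10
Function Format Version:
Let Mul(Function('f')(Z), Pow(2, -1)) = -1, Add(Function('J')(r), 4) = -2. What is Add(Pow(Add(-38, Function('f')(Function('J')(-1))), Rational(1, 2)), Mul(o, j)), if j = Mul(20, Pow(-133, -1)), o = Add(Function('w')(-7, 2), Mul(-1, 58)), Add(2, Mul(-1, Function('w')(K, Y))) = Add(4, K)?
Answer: Add(Rational(1060, 133), Mul(2, I, Pow(10, Rational(1, 2)))) ≈ Add(7.9699, Mul(6.3246, I))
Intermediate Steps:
Function('J')(r) = -6 (Function('J')(r) = Add(-4, -2) = -6)
Function('w')(K, Y) = Add(-2, Mul(-1, K)) (Function('w')(K, Y) = Add(2, Mul(-1, Add(4, K))) = Add(2, Add(-4, Mul(-1, K))) = Add(-2, Mul(-1, K)))
Function('f')(Z) = -2 (Function('f')(Z) = Mul(2, -1) = -2)
o = -53 (o = Add(Add(-2, Mul(-1, -7)), Mul(-1, 58)) = Add(Add(-2, 7), -58) = Add(5, -58) = -53)
j = Rational(-20, 133) (j = Mul(20, Rational(-1, 133)) = Rational(-20, 133) ≈ -0.15038)
Add(Pow(Add(-38, Function('f')(Function('J')(-1))), Rational(1, 2)), Mul(o, j)) = Add(Pow(Add(-38, -2), Rational(1, 2)), Mul(-53, Rational(-20, 133))) = Add(Pow(-40, Rational(1, 2)), Rational(1060, 133)) = Add(Mul(2, I, Pow(10, Rational(1, 2))), Rational(1060, 133)) = Add(Rational(1060, 133), Mul(2, I, Pow(10, Rational(1, 2))))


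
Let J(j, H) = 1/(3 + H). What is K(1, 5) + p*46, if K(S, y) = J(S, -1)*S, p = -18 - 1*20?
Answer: -3495/2 ≈ -1747.5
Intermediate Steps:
p = -38 (p = -18 - 20 = -38)
K(S, y) = S/2 (K(S, y) = S/(3 - 1) = S/2)
K(1, 5) + p*46 = (½)*1 - 38*46 = ½ - 1748 = -3495/2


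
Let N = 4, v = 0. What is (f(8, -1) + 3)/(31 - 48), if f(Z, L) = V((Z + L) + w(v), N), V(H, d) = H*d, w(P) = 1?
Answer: -35/17 ≈ -2.0588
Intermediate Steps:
f(Z, L) = 4 + 4*L + 4*Z (f(Z, L) = ((Z + L) + 1)*4 = ((L + Z) + 1)*4 = (1 + L + Z)*4 = 4 + 4*L + 4*Z)
(f(8, -1) + 3)/(31 - 48) = ((4 + 4*(-1) + 4*8) + 3)/(31 - 48) = ((4 - 4 + 32) + 3)/(-17) = -(32 + 3)/17 = -1/17*35 = -35/17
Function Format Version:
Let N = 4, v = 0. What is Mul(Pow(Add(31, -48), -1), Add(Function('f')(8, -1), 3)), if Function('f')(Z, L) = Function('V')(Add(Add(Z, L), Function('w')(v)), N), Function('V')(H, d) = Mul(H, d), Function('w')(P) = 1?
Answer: Rational(-35, 17) ≈ -2.0588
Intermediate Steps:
Function('f')(Z, L) = Add(4, Mul(4, L), Mul(4, Z)) (Function('f')(Z, L) = Mul(Add(Add(Z, L), 1), 4) = Mul(Add(Add(L, Z), 1), 4) = Mul(Add(1, L, Z), 4) = Add(4, Mul(4, L), Mul(4, Z)))
Mul(Pow(Add(31, -48), -1), Add(Function('f')(8, -1), 3)) = Mul(Pow(Add(31, -48), -1), Add(Add(4, Mul(4, -1), Mul(4, 8)), 3)) = Mul(Pow(-17, -1), Add(Add(4, -4, 32), 3)) = Mul(Rational(-1, 17), Add(32, 3)) = Mul(Rational(-1, 17), 35) = Rational(-35, 17)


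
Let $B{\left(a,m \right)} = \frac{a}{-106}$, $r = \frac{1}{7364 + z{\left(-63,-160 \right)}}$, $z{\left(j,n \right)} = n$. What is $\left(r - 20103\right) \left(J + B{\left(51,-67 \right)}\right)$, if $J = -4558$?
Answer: $\frac{69977850893189}{763624} \approx 9.1639 \cdot 10^{7}$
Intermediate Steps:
$r = \frac{1}{7204}$ ($r = \frac{1}{7364 - 160} = \frac{1}{7204} \approx 0.00013881$)
$B{\left(a,m \right)} = - \frac{a}{106}$ ($B{\left(a,m \right)} = a \left(- \frac{1}{106}\right) = - \frac{a}{106}$)
$\left(r - 20103\right) \left(J + B{\left(51,-67 \right)}\right) = \left(\frac{1}{7204} - 20103\right) \left(-4558 - \frac{51}{106}\right) = - \frac{144822011 \left(-4558 - \frac{51}{106}\right)}{7204} = \left(- \frac{144822011}{7204}\right) \left(- \frac{483199}{106}\right) = \frac{69977850893189}{763624}$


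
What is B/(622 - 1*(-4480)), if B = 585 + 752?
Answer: 1337/5102 ≈ 0.26205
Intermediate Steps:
B = 1337
B/(622 - 1*(-4480)) = 1337/(622 - 1*(-4480)) = 1337/(622 + 4480) = 1337/5102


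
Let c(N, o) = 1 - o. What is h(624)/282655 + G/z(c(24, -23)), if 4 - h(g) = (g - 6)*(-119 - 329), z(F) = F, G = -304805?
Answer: -86148012443/6783720 ≈ -12699.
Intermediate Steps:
h(g) = -2684 + 448*g (h(g) = 4 - (g - 6)*(-119 - 329) = 4 - (-6 + g)*(-448) = 4 - (2688 - 448*g) = 4 + (-2688 + 448*g) = -2684 + 448*g)
h(624)/282655 + G/z(c(24, -23)) = (-2684 + 448*624)/282655 - 304805/(1 - 1*(-23)) = (-2684 + 279552)*(1/282655) - 304805/(1 + 23) = 276868*(1/282655) - 304805/24 = 276868/282655 - 304805*1/24 = 276868/282655 - 304805/24 = -86148012443/6783720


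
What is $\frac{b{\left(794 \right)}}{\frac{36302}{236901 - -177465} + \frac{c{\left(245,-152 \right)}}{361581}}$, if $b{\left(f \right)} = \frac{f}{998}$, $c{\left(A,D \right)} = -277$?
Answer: $\frac{9913544740077}{1082109284320} \approx 9.1613$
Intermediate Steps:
$b{\left(f \right)} = \frac{f}{998}$ ($b{\left(f \right)} = f \frac{1}{998} = \frac{f}{998}$)
$\frac{b{\left(794 \right)}}{\frac{36302}{236901 - -177465} + \frac{c{\left(245,-152 \right)}}{361581}} = \frac{\frac{1}{998} \cdot 794}{\frac{36302}{236901 - -177465} - \frac{277}{361581}} = \frac{397}{499 \left(\frac{36302}{236901 + 177465} - \frac{277}{361581}\right)} = \frac{397}{499 \left(\frac{36302}{414366} - \frac{277}{361581}\right)} = \frac{397}{499 \left(36302 \cdot \frac{1}{414366} - \frac{277}{361581}\right)} = \frac{397}{499 \left(\frac{18151}{207183} - \frac{277}{361581}\right)} = \frac{397}{499 \cdot \frac{2168555680}{24971145441}} = \frac{397}{499} \cdot \frac{24971145441}{2168555680} = \frac{9913544740077}{1082109284320}$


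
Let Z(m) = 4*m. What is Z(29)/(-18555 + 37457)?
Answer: 58/9451 ≈ 0.0061369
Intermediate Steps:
Z(29)/(-18555 + 37457) = (4*29)/(-18555 + 37457) = 116/18902 = 116*(1/18902) = 58/9451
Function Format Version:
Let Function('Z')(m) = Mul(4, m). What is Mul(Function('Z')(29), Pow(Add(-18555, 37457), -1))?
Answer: Rational(58, 9451) ≈ 0.0061369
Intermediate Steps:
Mul(Function('Z')(29), Pow(Add(-18555, 37457), -1)) = Mul(Mul(4, 29), Pow(Add(-18555, 37457), -1)) = Mul(116, Pow(18902, -1)) = Mul(116, Rational(1, 18902)) = Rational(58, 9451)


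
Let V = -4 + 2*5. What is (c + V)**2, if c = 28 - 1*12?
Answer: 484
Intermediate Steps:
c = 16 (c = 28 - 12 = 16)
V = 6 (V = -4 + 10 = 6)
(c + V)**2 = (16 + 6)**2 = 22**2 = 484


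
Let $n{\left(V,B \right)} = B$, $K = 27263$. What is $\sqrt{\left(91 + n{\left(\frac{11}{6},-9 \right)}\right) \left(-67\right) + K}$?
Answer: $\sqrt{21769} \approx 147.54$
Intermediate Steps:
$\sqrt{\left(91 + n{\left(\frac{11}{6},-9 \right)}\right) \left(-67\right) + K} = \sqrt{\left(91 - 9\right) \left(-67\right) + 27263} = \sqrt{82 \left(-67\right) + 27263} = \sqrt{-5494 + 27263} = \sqrt{21769}$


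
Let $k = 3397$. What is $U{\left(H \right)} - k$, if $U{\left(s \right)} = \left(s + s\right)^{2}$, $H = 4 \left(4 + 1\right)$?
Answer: $-1797$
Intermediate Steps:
$H = 20$ ($H = 4 \cdot 5 = 20$)
$U{\left(s \right)} = 4 s^{2}$ ($U{\left(s \right)} = \left(2 s\right)^{2} = 4 s^{2}$)
$U{\left(H \right)} - k = 4 \cdot 20^{2} - 3397 = 4 \cdot 400 - 3397 = 1600 - 3397 = -1797$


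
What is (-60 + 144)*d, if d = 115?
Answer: 9660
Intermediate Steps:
(-60 + 144)*d = (-60 + 144)*115 = 84*115 = 9660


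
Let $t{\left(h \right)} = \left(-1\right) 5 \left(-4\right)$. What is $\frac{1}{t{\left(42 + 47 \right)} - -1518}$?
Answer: $\frac{1}{1538} \approx 0.0006502$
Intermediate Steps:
$t{\left(h \right)} = 20$ ($t{\left(h \right)} = \left(-5\right) \left(-4\right) = 20$)
$\frac{1}{t{\left(42 + 47 \right)} - -1518} = \frac{1}{20 - -1518} = \frac{1}{20 + 1518} = \frac{1}{1538}$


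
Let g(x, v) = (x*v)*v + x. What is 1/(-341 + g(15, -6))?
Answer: 1/214 ≈ 0.0046729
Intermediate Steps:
g(x, v) = x + x*v² (g(x, v) = (v*x)*v + x = x*v² + x = x + x*v²)
1/(-341 + g(15, -6)) = 1/(-341 + 15*(1 + (-6)²)) = 1/(-341 + 15*(1 + 36)) = 1/(-341 + 15*37) = 1/(-341 + 555) = 1/214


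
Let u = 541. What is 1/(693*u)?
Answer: 1/374913 ≈ 2.6673e-6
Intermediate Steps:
1/(693*u) = 1/(693*541) = (1/693)*(1/541) = 1/374913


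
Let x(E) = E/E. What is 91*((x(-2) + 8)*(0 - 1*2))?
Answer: -1638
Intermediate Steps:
x(E) = 1
91*((x(-2) + 8)*(0 - 1*2)) = 91*((1 + 8)*(0 - 1*2)) = 91*(9*(0 - 2)) = 91*(9*(-2)) = 91*(-18) = -1638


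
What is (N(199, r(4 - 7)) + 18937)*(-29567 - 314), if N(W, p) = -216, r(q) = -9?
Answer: -559402201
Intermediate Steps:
(N(199, r(4 - 7)) + 18937)*(-29567 - 314) = (-216 + 18937)*(-29567 - 314) = 18721*(-29881) = -559402201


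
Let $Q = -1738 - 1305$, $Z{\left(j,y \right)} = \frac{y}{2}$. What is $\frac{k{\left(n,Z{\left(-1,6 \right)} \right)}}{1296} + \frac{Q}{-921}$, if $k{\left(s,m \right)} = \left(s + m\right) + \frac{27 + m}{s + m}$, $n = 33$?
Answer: $\frac{7955303}{2387232} \approx 3.3324$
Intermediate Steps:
$Z{\left(j,y \right)} = \frac{y}{2}$ ($Z{\left(j,y \right)} = y \frac{1}{2} = \frac{y}{2}$)
$Q = -3043$
$k{\left(s,m \right)} = m + s + \frac{27 + m}{m + s}$ ($k{\left(s,m \right)} = \left(m + s\right) + \frac{27 + m}{m + s} = m + s + \frac{27 + m}{m + s}$)
$\frac{k{\left(n,Z{\left(-1,6 \right)} \right)}}{1296} + \frac{Q}{-921} = \frac{\frac{1}{\frac{1}{2} \cdot 6 + 33} \left(27 + \frac{1}{2} \cdot 6 + \left(\frac{1}{2} \cdot 6\right)^{2} + 33^{2} + 2 \cdot \frac{1}{2} \cdot 6 \cdot 33\right)}{1296} - \frac{3043}{-921} = \frac{27 + 3 + 3^{2} + 1089 + 2 \cdot 3 \cdot 33}{3 + 33} \cdot \frac{1}{1296} - - \frac{3043}{921} = \frac{27 + 3 + 9 + 1089 + 198}{36} \cdot \frac{1}{1296} + \frac{3043}{921} = \frac{1}{36} \cdot 1326 \cdot \frac{1}{1296} + \frac{3043}{921} = \frac{221}{6} \cdot \frac{1}{1296} + \frac{3043}{921} = \frac{221}{7776} + \frac{3043}{921} = \frac{7955303}{2387232}$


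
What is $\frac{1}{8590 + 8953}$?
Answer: $\frac{1}{17543} \approx 5.7003 \cdot 10^{-5}$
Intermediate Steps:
$\frac{1}{8590 + 8953} = \frac{1}{17543}$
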